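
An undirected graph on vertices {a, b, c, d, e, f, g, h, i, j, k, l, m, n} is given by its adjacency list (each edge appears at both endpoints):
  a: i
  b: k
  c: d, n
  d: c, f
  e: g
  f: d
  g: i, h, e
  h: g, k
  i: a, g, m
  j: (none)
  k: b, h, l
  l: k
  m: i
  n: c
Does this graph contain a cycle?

No

|V| = 14, |E| = 11, number of components = 3.
A forest on 14 vertices with 3 components has exactly 11 edges, which matches — so no cycle.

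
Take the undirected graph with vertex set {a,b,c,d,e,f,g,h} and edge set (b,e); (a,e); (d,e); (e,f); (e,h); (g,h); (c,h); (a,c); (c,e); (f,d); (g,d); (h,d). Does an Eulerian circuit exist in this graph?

Degrees: a:2, b:1, c:3, d:4, e:6, f:2, g:2, h:4
b, c have odd degree; an Eulerian circuit needs every degree to be even, so none exists.

No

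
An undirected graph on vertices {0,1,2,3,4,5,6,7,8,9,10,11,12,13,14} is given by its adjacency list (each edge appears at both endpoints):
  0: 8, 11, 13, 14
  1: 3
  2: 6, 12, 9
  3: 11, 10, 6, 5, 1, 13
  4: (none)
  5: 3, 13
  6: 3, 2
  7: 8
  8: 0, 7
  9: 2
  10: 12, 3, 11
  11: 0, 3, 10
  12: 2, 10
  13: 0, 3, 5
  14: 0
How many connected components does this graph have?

Component: {4}
Component: {0, 1, 2, 3, 5, 6, 7, 8, 9, 10, 11, 12, 13, 14}

2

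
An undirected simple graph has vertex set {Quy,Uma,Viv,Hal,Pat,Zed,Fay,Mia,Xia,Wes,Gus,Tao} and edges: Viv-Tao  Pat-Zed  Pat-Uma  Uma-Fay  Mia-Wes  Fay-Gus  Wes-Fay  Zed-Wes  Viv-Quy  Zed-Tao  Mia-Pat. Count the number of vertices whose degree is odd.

Degrees: Quy:1, Uma:2, Viv:2, Hal:0, Pat:3, Zed:3, Fay:3, Mia:2, Xia:0, Wes:3, Gus:1, Tao:2
Odd-degree vertices: Quy, Pat, Zed, Fay, Wes, Gus.

6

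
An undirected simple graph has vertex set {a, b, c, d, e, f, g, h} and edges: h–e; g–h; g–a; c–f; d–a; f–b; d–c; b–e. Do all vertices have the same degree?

Yes

Degrees: a:2, b:2, c:2, d:2, e:2, f:2, g:2, h:2
Every vertex has degree 2, so the graph is 2-regular.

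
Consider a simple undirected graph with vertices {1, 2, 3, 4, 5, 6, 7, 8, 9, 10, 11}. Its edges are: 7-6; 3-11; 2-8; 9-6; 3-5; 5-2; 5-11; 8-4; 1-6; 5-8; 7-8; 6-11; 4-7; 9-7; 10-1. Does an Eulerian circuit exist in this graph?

No

Degrees: 1:2, 2:2, 3:2, 4:2, 5:4, 6:4, 7:4, 8:4, 9:2, 10:1, 11:3
Vertices with odd degree: 10, 11. An Eulerian circuit requires all degrees even.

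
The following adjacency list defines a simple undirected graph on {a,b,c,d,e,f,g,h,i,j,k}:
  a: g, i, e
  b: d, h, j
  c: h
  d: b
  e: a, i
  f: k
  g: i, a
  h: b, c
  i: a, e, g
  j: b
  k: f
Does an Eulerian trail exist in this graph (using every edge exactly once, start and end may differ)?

No

Degrees: a:3, b:3, c:1, d:1, e:2, f:1, g:2, h:2, i:3, j:1, k:1
Odd-degree vertices: a, b, c, d, f, i, j, k (8 total).
An Eulerian trail requires 0 or 2 odd-degree vertices; here there are 8.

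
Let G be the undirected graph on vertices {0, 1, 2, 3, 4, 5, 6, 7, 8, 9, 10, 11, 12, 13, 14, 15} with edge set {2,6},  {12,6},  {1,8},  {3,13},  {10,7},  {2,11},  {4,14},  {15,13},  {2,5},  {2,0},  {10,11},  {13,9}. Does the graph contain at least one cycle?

The graph has 16 vertices, 12 edges, and 4 connected components.
A forest on 16 vertices with 4 components has exactly 12 edges, which matches — so no cycle.

No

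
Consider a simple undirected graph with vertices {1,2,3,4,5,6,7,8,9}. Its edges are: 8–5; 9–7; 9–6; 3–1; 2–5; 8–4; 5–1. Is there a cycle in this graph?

The graph has 9 vertices, 7 edges, and 2 connected components.
A forest on 9 vertices with 2 components has exactly 7 edges, which matches — so no cycle.

No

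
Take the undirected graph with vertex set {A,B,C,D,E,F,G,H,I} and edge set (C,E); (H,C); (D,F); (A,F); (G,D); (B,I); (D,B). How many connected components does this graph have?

Component: {C, E, H}
Component: {A, B, D, F, G, I}

2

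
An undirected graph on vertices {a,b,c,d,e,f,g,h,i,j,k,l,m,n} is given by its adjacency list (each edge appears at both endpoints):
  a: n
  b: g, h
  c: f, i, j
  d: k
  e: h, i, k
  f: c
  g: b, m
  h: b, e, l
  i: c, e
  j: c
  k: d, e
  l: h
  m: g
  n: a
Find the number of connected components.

2

Component: {a, n}
Component: {b, c, d, e, f, g, h, i, j, k, l, m}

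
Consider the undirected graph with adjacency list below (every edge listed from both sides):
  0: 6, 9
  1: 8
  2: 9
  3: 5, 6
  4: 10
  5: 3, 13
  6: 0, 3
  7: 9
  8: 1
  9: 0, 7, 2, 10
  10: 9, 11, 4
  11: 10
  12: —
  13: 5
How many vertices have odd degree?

Degrees: 0:2, 1:1, 2:1, 3:2, 4:1, 5:2, 6:2, 7:1, 8:1, 9:4, 10:3, 11:1, 12:0, 13:1
Odd-degree vertices: 1, 2, 4, 7, 8, 10, 11, 13.

8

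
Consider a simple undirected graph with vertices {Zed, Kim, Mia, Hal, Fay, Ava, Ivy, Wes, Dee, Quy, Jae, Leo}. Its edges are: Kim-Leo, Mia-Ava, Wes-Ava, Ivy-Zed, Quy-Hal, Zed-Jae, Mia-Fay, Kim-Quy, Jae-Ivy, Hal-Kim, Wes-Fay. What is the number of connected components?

Component: {Dee}
Component: {Zed, Ivy, Jae}
Component: {Kim, Hal, Quy, Leo}
Component: {Mia, Fay, Ava, Wes}

4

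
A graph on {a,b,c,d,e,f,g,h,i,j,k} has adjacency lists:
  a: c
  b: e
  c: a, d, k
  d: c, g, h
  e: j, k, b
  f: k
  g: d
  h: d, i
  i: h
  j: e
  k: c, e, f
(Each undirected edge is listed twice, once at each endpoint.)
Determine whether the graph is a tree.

Yes

|V| = 11, |E| = 10.
Connected and |E| = |V| - 1, which characterizes a tree.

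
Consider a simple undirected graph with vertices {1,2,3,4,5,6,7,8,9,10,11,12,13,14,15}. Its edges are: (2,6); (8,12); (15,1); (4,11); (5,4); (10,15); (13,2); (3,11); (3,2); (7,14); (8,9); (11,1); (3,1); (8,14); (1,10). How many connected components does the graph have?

2

Component: {7, 8, 9, 12, 14}
Component: {1, 2, 3, 4, 5, 6, 10, 11, 13, 15}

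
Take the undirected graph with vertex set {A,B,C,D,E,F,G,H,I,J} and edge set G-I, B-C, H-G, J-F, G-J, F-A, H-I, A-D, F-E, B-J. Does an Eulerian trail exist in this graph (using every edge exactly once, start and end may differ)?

No

Degrees: A:2, B:2, C:1, D:1, E:1, F:3, G:3, H:2, I:2, J:3
Odd-degree vertices: C, D, E, F, G, J (6 total).
An Eulerian trail requires 0 or 2 odd-degree vertices; here there are 6.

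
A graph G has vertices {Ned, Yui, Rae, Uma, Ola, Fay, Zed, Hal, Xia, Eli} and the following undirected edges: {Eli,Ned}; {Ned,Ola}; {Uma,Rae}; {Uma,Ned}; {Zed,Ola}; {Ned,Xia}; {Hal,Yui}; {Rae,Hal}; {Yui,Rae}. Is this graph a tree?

No

The graph has 10 vertices and 9 edges.
It splits into 2 components, so it cannot be a tree.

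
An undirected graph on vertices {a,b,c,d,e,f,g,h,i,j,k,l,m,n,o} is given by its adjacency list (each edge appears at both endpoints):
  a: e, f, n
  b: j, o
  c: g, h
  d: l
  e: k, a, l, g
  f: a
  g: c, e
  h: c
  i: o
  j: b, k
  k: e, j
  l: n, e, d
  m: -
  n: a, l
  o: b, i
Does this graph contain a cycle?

The graph has 15 vertices, 14 edges, and 2 connected components.
One cycle is a-n-l-e-a.

Yes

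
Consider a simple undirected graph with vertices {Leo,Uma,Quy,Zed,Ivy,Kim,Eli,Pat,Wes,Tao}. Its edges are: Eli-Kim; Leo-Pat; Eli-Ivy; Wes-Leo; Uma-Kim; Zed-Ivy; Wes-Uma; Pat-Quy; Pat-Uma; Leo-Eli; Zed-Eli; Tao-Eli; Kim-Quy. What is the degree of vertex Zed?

Neighbors of Zed: Ivy, Eli.

2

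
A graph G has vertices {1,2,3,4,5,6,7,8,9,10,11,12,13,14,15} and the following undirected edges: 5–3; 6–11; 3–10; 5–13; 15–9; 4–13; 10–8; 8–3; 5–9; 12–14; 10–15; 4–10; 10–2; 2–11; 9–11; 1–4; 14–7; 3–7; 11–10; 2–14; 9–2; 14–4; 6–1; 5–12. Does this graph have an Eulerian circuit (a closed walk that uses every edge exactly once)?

Yes

Degrees: 1:2, 2:4, 3:4, 4:4, 5:4, 6:2, 7:2, 8:2, 9:4, 10:6, 11:4, 12:2, 13:2, 14:4, 15:2
Every vertex has even degree and the edges form a single connected piece, so an Eulerian circuit exists.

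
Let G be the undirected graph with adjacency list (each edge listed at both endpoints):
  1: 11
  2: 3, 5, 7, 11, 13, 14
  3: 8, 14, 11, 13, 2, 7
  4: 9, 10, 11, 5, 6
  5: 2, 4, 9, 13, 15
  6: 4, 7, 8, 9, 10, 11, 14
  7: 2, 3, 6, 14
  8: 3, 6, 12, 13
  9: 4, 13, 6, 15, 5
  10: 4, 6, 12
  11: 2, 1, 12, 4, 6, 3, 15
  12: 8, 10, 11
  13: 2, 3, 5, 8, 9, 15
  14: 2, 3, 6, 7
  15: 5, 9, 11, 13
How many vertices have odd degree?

8

Degrees: 1:1, 2:6, 3:6, 4:5, 5:5, 6:7, 7:4, 8:4, 9:5, 10:3, 11:7, 12:3, 13:6, 14:4, 15:4
Odd-degree vertices: 1, 4, 5, 6, 9, 10, 11, 12.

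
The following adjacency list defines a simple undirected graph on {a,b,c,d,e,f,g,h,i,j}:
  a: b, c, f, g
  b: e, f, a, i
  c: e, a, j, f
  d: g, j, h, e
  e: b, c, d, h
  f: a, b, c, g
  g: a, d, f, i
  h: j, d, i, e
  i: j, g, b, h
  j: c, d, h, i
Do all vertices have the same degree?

Yes

Degrees: a:4, b:4, c:4, d:4, e:4, f:4, g:4, h:4, i:4, j:4
All degrees equal 4; the graph is regular.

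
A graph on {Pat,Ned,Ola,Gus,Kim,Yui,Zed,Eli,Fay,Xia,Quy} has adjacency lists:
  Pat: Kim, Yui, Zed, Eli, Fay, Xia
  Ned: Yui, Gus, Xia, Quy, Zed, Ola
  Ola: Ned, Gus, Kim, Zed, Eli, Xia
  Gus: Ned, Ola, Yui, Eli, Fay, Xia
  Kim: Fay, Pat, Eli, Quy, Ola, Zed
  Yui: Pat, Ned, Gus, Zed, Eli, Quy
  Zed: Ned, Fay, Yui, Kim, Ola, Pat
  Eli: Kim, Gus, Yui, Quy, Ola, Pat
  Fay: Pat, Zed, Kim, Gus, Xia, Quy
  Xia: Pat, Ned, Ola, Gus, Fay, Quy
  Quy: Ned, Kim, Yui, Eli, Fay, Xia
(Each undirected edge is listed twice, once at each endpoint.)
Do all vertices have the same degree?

Yes

Degrees: Pat:6, Ned:6, Ola:6, Gus:6, Kim:6, Yui:6, Zed:6, Eli:6, Fay:6, Xia:6, Quy:6
All degrees equal 6; the graph is regular.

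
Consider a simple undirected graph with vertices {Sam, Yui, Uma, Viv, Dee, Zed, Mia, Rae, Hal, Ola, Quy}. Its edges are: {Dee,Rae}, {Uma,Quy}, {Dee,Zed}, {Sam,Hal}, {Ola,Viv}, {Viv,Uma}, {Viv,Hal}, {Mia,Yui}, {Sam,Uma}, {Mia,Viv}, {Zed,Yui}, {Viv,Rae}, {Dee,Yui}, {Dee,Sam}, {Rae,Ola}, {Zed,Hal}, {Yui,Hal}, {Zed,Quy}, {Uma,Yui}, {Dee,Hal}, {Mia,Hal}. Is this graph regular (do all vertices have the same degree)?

Degrees: Sam:3, Yui:5, Uma:4, Viv:5, Dee:5, Zed:4, Mia:3, Rae:3, Hal:6, Ola:2, Quy:2
Vertex Ola has degree 2 while Hal has degree 6, so the graph is not regular.

No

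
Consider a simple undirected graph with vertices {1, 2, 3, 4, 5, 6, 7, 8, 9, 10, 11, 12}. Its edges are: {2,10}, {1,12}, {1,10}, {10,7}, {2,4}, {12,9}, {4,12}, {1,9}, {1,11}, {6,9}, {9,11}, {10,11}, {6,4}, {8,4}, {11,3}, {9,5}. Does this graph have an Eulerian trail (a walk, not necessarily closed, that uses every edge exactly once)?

No

Degrees: 1:4, 2:2, 3:1, 4:4, 5:1, 6:2, 7:1, 8:1, 9:5, 10:4, 11:4, 12:3
Odd-degree vertices: 3, 5, 7, 8, 9, 12 (6 total).
An Eulerian trail requires 0 or 2 odd-degree vertices; here there are 6.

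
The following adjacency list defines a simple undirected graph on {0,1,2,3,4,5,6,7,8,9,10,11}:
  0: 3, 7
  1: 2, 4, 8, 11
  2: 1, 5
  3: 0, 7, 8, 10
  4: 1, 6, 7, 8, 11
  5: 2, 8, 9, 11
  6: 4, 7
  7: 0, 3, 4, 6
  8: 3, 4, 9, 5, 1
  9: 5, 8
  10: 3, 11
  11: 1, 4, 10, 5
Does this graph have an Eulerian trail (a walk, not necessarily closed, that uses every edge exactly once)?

Yes

Degrees: 0:2, 1:4, 2:2, 3:4, 4:5, 5:4, 6:2, 7:4, 8:5, 9:2, 10:2, 11:4
Odd-degree vertices: 4, 8 (2 total).
With 2 odd-degree vertices and all edges in one connected piece, an Eulerian trail exists (from 4 to 8).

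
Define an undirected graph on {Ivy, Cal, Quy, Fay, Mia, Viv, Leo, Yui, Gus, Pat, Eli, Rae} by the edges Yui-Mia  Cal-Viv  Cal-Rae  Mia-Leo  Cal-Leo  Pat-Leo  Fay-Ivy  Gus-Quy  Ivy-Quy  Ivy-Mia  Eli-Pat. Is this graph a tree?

The graph has 12 vertices and 11 edges.
Connected and |E| = |V| - 1, which characterizes a tree.

Yes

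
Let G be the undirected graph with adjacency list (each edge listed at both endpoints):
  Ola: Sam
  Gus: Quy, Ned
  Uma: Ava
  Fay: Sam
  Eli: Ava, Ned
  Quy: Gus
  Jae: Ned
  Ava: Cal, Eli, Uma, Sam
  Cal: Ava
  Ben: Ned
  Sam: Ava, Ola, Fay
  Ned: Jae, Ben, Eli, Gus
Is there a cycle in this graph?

The graph has 12 vertices, 11 edges, and 1 connected component.
A forest on 12 vertices with 1 component has exactly 11 edges, which matches — so no cycle.

No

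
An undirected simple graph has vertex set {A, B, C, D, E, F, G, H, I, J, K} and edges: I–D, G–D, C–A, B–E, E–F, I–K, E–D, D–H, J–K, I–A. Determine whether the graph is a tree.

Yes

|V| = 11, |E| = 10.
It is connected with exactly 10 edges, hence acyclic — it is a tree.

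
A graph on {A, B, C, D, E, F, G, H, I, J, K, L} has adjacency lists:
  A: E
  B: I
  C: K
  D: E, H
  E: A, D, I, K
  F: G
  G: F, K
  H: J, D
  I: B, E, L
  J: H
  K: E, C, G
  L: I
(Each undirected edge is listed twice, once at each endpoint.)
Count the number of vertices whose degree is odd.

8

Degrees: A:1, B:1, C:1, D:2, E:4, F:1, G:2, H:2, I:3, J:1, K:3, L:1
Odd-degree vertices: A, B, C, F, I, J, K, L.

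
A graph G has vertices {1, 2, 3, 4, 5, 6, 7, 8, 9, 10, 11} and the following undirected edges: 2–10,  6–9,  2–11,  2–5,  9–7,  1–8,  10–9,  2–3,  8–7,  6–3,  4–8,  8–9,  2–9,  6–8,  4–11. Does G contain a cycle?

Yes

The graph has 11 vertices, 15 edges, and 1 connected component.
One cycle is 9-2-3-6-9.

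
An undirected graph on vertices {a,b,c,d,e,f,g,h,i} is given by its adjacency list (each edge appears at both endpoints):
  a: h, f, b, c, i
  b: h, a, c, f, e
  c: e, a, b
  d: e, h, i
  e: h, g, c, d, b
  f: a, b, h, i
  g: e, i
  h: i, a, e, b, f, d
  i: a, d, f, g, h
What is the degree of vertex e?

5

Neighbors of e: b, c, d, g, h.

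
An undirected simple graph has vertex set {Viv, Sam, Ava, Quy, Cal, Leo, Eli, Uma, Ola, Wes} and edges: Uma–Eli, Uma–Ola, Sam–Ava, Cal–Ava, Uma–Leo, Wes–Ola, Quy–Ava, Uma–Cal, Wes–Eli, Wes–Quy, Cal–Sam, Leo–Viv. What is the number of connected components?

1

Component: {Viv, Sam, Ava, Quy, Cal, Leo, Eli, Uma, Ola, Wes}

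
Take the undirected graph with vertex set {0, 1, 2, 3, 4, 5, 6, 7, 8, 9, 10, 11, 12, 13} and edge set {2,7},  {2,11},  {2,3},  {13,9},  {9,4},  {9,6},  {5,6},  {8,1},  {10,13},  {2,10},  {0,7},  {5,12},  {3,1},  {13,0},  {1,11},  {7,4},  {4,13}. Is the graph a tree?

|V| = 14, |E| = 17.
Connected but with 17 > 13 edges, so it has a cycle and is not a tree.

No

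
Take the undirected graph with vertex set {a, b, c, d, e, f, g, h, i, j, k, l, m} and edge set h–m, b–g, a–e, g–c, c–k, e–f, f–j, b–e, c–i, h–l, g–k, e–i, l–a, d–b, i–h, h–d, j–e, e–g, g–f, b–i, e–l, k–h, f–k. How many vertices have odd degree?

6

Degrees: a:2, b:4, c:3, d:2, e:7, f:4, g:5, h:5, i:4, j:2, k:4, l:3, m:1
Odd-degree vertices: c, e, g, h, l, m.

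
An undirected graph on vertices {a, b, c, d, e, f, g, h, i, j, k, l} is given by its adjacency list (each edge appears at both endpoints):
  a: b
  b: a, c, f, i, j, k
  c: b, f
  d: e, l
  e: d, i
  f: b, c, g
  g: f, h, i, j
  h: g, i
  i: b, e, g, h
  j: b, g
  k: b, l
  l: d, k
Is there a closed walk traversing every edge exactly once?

Degrees: a:1, b:6, c:2, d:2, e:2, f:3, g:4, h:2, i:4, j:2, k:2, l:2
Vertices with odd degree: a, f. An Eulerian circuit requires all degrees even.

No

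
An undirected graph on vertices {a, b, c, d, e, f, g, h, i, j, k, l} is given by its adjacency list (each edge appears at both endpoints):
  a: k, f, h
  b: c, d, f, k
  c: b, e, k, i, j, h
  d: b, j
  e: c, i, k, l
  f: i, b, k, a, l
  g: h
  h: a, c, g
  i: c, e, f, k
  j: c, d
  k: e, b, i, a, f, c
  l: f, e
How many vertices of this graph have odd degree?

Degrees: a:3, b:4, c:6, d:2, e:4, f:5, g:1, h:3, i:4, j:2, k:6, l:2
Odd-degree vertices: a, f, g, h.

4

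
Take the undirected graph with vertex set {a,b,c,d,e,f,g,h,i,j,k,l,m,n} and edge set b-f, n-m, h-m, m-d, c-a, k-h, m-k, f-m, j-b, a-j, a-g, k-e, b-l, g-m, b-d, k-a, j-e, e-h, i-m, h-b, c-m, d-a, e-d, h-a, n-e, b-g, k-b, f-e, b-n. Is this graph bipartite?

No

k-h-b-k is an odd cycle (length 3), and a bipartite graph can contain only even cycles.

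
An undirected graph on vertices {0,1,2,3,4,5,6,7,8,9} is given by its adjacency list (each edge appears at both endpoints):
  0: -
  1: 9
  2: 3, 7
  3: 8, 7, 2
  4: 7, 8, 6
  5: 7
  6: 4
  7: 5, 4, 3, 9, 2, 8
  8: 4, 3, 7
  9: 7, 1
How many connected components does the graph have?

Component: {0}
Component: {1, 2, 3, 4, 5, 6, 7, 8, 9}

2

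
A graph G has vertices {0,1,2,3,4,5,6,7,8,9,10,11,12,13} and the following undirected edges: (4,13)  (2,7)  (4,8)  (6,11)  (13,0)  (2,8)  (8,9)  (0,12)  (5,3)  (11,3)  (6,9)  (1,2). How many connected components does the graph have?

Component: {10}
Component: {0, 1, 2, 3, 4, 5, 6, 7, 8, 9, 11, 12, 13}

2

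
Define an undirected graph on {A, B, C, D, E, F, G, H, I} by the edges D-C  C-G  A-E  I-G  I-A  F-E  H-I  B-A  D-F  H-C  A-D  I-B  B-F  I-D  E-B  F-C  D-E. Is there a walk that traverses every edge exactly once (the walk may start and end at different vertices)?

Degrees: A:4, B:4, C:4, D:5, E:4, F:4, G:2, H:2, I:5
Odd-degree vertices: D, I (2 total).
With 2 odd-degree vertices and all edges in one connected piece, an Eulerian trail exists (from D to I).

Yes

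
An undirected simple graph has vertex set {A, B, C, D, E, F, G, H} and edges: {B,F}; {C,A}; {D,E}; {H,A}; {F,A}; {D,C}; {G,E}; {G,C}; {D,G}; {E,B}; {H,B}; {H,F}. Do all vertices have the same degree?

Yes

Degrees: A:3, B:3, C:3, D:3, E:3, F:3, G:3, H:3
All degrees equal 3; the graph is regular.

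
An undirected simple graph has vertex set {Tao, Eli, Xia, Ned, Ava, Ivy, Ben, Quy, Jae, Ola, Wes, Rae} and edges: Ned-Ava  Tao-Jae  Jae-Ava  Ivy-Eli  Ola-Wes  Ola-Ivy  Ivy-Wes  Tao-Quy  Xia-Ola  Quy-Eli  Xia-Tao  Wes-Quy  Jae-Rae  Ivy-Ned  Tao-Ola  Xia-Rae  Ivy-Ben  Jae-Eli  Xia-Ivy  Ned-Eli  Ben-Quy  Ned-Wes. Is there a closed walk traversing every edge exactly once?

Degrees: Tao:4, Eli:4, Xia:4, Ned:4, Ava:2, Ivy:6, Ben:2, Quy:4, Jae:4, Ola:4, Wes:4, Rae:2
Every vertex has even degree and the edges form a single connected piece, so an Eulerian circuit exists.

Yes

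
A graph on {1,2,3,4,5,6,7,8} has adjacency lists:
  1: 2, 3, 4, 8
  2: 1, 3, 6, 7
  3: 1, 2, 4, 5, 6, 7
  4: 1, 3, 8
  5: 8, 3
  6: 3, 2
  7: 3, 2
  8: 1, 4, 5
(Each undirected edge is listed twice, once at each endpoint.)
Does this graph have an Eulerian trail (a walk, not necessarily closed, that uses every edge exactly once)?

Yes

Degrees: 1:4, 2:4, 3:6, 4:3, 5:2, 6:2, 7:2, 8:3
Odd-degree vertices: 4, 8 (2 total).
The non-isolated vertices are connected and exactly 2 have odd degree, so an Eulerian trail exists (from 4 to 8).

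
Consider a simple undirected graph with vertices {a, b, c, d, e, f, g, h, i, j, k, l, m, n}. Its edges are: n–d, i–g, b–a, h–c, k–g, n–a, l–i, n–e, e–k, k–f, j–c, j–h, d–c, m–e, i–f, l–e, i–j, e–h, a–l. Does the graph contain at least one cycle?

The graph has 14 vertices, 19 edges, and 1 connected component.
One cycle is e-k-g-i-j-h-e.

Yes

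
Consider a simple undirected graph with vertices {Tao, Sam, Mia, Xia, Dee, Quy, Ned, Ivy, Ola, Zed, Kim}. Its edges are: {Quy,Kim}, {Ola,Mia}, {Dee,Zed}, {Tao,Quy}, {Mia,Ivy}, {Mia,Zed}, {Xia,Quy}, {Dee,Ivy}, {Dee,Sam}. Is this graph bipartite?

Yes

Color {Mia, Dee, Quy, Ned} black and {Tao, Sam, Xia, Ivy, Ola, Zed, Kim} white. No edge joins two same-colored vertices, so the graph is bipartite.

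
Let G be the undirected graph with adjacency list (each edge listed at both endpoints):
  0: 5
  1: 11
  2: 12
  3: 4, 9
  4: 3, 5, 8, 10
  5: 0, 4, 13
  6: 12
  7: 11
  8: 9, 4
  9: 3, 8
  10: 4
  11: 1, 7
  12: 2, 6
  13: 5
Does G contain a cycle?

Yes

The graph has 14 vertices, 12 edges, and 3 connected components.
Since 12 > 14 - 3, a cycle must exist; for instance 4-8-9-3-4.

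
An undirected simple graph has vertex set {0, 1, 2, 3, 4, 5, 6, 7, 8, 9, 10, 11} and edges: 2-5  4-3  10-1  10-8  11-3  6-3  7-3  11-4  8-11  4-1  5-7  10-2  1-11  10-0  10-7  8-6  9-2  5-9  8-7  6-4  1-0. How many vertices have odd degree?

Degrees: 0:2, 1:4, 2:3, 3:4, 4:4, 5:3, 6:3, 7:4, 8:4, 9:2, 10:5, 11:4
Odd-degree vertices: 2, 5, 6, 10.

4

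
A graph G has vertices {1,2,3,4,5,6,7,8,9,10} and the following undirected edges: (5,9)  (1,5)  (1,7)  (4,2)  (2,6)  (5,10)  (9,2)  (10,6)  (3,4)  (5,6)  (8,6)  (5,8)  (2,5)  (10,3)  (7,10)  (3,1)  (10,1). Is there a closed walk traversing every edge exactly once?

No

Degrees: 1:4, 2:4, 3:3, 4:2, 5:6, 6:4, 7:2, 8:2, 9:2, 10:5
3, 10 have odd degree; an Eulerian circuit needs every degree to be even, so none exists.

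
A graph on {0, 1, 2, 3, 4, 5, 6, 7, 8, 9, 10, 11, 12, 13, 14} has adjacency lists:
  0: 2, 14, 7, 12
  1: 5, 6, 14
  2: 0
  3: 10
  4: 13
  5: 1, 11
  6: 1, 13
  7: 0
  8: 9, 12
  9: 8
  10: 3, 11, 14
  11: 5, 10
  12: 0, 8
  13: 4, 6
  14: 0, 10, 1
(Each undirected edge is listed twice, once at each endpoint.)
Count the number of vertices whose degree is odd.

Degrees: 0:4, 1:3, 2:1, 3:1, 4:1, 5:2, 6:2, 7:1, 8:2, 9:1, 10:3, 11:2, 12:2, 13:2, 14:3
Odd-degree vertices: 1, 2, 3, 4, 7, 9, 10, 14.

8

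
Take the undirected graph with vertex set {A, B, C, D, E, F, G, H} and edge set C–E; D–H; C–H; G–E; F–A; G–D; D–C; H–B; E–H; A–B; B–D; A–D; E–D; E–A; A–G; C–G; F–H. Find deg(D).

6

Neighbors of D: A, B, C, E, G, H.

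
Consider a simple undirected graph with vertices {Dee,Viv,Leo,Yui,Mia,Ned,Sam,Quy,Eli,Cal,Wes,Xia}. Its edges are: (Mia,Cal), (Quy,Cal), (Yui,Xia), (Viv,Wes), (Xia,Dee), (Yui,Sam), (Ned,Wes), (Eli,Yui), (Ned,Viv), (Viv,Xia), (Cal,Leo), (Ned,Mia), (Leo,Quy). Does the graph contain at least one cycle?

The graph has 12 vertices, 13 edges, and 1 connected component.
Since 13 > 12 - 1, a cycle must exist; for instance Cal-Quy-Leo-Cal.

Yes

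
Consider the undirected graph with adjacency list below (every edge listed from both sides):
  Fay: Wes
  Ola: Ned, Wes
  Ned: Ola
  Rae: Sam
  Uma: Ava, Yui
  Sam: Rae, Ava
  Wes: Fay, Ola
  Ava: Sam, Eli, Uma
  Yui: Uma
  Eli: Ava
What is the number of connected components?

2

Component: {Fay, Ola, Ned, Wes}
Component: {Rae, Uma, Sam, Ava, Yui, Eli}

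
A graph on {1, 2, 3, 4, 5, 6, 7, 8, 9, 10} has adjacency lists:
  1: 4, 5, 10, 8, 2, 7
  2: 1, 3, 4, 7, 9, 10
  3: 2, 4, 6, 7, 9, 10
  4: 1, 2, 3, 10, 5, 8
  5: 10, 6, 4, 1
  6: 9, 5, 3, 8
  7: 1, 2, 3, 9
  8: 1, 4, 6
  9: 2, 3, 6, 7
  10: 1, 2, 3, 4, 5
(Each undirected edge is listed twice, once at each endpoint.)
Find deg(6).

Neighbors of 6: 3, 5, 8, 9.

4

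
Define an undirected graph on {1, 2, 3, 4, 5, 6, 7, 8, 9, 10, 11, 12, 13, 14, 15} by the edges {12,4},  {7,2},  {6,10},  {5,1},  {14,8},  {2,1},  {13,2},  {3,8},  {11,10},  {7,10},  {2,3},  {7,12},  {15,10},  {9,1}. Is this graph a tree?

Yes

|V| = 15, |E| = 14.
It is connected with exactly 14 edges, hence acyclic — it is a tree.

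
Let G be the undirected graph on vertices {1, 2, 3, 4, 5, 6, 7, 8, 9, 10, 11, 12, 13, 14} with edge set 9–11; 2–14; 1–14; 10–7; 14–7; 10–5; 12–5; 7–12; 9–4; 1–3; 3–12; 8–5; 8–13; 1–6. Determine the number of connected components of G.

2

Component: {4, 9, 11}
Component: {1, 2, 3, 5, 6, 7, 8, 10, 12, 13, 14}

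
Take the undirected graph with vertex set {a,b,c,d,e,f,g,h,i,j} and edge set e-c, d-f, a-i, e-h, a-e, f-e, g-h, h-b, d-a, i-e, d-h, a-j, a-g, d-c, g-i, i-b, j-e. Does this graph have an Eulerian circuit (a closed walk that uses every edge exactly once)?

Degrees: a:5, b:2, c:2, d:4, e:6, f:2, g:3, h:4, i:4, j:2
a, g have odd degree; an Eulerian circuit needs every degree to be even, so none exists.

No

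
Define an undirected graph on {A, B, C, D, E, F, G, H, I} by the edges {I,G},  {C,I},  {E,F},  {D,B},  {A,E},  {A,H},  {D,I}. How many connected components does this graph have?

Component: {A, E, F, H}
Component: {B, C, D, G, I}

2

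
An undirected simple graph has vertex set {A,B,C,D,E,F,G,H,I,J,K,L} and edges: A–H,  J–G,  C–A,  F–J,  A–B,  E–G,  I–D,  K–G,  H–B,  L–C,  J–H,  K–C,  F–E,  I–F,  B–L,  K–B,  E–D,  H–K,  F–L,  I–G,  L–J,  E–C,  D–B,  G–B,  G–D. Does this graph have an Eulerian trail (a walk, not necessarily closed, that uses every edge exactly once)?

Yes

Degrees: A:3, B:6, C:4, D:4, E:4, F:4, G:6, H:4, I:3, J:4, K:4, L:4
Odd-degree vertices: A, I (2 total).
With 2 odd-degree vertices and all edges in one connected piece, an Eulerian trail exists (from A to I).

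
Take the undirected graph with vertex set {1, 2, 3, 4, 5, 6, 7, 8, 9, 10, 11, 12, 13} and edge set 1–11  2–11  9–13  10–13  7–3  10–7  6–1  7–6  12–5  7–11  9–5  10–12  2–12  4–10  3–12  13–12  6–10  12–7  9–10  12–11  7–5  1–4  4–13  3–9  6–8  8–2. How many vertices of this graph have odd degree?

6

Degrees: 1:3, 2:3, 3:3, 4:3, 5:3, 6:4, 7:6, 8:2, 9:4, 10:6, 11:4, 12:7, 13:4
Odd-degree vertices: 1, 2, 3, 4, 5, 12.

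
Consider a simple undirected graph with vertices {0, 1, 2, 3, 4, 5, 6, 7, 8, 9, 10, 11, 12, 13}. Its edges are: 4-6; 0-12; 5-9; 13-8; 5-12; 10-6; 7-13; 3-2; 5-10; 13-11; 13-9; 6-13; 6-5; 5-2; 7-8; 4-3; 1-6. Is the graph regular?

Degrees: 0:1, 1:1, 2:2, 3:2, 4:2, 5:5, 6:5, 7:2, 8:2, 9:2, 10:2, 11:1, 12:2, 13:5
Degrees are not all equal (e.g. deg(0)=1 but deg(5)=5); not regular.

No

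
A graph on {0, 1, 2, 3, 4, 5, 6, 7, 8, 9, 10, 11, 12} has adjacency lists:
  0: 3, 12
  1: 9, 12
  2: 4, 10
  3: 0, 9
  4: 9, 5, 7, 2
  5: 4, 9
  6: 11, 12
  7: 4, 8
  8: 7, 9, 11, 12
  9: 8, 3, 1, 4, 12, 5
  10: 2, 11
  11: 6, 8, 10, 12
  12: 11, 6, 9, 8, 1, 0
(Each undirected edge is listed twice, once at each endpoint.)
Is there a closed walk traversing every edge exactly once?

Yes

Degrees: 0:2, 1:2, 2:2, 3:2, 4:4, 5:2, 6:2, 7:2, 8:4, 9:6, 10:2, 11:4, 12:6
All degrees are even and the non-isolated vertices are connected — an Eulerian circuit exists.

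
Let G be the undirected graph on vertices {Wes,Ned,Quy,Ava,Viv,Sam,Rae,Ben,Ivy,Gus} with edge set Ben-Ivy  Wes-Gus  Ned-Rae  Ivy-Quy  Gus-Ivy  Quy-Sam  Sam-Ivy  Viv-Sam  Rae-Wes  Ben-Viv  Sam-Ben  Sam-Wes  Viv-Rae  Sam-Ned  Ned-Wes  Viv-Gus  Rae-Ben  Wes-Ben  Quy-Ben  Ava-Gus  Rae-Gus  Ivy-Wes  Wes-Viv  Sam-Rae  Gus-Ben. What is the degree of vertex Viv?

Neighbors of Viv: Wes, Sam, Rae, Ben, Gus.

5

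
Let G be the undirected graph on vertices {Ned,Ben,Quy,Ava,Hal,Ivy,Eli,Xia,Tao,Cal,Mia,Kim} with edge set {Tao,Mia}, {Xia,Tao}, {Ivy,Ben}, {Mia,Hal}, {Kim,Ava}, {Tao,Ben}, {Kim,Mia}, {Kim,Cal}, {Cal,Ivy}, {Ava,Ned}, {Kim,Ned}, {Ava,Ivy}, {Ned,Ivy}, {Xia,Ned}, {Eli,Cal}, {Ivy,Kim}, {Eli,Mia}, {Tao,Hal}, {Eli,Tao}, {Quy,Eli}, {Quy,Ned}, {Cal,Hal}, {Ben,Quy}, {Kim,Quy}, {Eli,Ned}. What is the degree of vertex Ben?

3

Neighbors of Ben: Quy, Ivy, Tao.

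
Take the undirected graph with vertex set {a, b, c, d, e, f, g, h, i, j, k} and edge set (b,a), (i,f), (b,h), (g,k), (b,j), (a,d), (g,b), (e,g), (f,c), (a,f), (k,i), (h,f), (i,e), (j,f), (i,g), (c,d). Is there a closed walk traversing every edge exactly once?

No

Degrees: a:3, b:4, c:2, d:2, e:2, f:5, g:4, h:2, i:4, j:2, k:2
a, f have odd degree; an Eulerian circuit needs every degree to be even, so none exists.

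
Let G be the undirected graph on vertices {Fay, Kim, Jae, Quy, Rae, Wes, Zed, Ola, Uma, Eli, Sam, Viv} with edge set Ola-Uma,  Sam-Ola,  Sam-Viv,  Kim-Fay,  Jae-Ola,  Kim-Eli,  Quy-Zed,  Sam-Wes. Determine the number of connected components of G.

4

Component: {Rae}
Component: {Quy, Zed}
Component: {Fay, Kim, Eli}
Component: {Jae, Wes, Ola, Uma, Sam, Viv}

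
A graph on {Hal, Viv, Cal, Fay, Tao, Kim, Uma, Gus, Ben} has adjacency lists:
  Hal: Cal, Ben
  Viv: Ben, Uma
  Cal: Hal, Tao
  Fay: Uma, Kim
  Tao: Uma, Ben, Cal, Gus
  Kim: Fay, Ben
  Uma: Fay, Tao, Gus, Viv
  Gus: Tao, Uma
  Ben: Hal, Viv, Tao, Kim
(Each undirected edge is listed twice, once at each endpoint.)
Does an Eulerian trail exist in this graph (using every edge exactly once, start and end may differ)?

Yes

Degrees: Hal:2, Viv:2, Cal:2, Fay:2, Tao:4, Kim:2, Uma:4, Gus:2, Ben:4
Odd-degree vertices: none (0 total).
The non-isolated vertices are connected and exactly 0 have odd degree, so an Eulerian trail exists.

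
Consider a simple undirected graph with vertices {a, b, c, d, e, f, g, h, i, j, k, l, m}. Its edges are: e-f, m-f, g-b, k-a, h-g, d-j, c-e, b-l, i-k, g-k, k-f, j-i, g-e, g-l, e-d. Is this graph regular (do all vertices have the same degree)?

Degrees: a:1, b:2, c:1, d:2, e:4, f:3, g:5, h:1, i:2, j:2, k:4, l:2, m:1
Degrees are not all equal (e.g. deg(a)=1 but deg(g)=5); not regular.

No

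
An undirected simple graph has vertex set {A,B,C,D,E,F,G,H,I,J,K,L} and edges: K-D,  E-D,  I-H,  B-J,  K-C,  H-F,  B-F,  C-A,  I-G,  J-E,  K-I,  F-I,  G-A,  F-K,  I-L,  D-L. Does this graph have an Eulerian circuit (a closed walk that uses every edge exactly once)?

Degrees: A:2, B:2, C:2, D:3, E:2, F:4, G:2, H:2, I:5, J:2, K:4, L:2
Vertices with odd degree: D, I. An Eulerian circuit requires all degrees even.

No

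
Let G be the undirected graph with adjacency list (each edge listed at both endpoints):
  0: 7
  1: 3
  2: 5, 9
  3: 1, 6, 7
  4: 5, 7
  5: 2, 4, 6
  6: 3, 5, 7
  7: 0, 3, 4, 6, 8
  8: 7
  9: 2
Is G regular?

Degrees: 0:1, 1:1, 2:2, 3:3, 4:2, 5:3, 6:3, 7:5, 8:1, 9:1
Degrees are not all equal (e.g. deg(0)=1 but deg(7)=5); not regular.

No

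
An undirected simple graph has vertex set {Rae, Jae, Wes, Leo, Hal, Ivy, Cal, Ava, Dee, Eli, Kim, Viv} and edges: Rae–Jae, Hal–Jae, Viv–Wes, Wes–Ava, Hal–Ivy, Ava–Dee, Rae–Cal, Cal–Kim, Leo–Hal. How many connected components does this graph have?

Component: {Eli}
Component: {Wes, Ava, Dee, Viv}
Component: {Rae, Jae, Leo, Hal, Ivy, Cal, Kim}

3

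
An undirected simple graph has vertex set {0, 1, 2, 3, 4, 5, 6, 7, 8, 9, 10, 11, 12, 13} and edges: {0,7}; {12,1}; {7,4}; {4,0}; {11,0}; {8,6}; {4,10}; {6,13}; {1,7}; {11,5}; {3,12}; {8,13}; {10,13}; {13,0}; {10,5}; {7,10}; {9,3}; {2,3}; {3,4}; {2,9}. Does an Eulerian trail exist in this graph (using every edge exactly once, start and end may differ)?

Degrees: 0:4, 1:2, 2:2, 3:4, 4:4, 5:2, 6:2, 7:4, 8:2, 9:2, 10:4, 11:2, 12:2, 13:4
Odd-degree vertices: none (0 total).
With 0 odd-degree vertices and all edges in one connected piece, an Eulerian trail exists.

Yes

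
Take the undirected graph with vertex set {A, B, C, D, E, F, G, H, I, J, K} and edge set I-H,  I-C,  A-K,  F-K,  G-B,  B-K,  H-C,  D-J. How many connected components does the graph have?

Component: {E}
Component: {D, J}
Component: {C, H, I}
Component: {A, B, F, G, K}

4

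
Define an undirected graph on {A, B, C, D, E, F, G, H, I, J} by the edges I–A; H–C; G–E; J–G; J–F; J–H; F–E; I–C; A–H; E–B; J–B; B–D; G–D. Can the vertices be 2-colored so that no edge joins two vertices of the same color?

Yes

A valid 2-coloring puts {B, F, G, H, I} on one side and {A, C, D, E, J} on the other; every edge crosses between the two sides.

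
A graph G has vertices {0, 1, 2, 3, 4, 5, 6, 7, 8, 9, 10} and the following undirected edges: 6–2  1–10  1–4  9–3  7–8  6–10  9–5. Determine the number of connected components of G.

Component: {0}
Component: {7, 8}
Component: {3, 5, 9}
Component: {1, 2, 4, 6, 10}

4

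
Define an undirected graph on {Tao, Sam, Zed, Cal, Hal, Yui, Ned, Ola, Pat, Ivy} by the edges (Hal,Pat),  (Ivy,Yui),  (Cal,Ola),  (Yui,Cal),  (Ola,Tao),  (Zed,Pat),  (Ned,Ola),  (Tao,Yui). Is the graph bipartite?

Yes

Color {Sam, Yui, Ola, Pat} black and {Tao, Zed, Cal, Hal, Ned, Ivy} white. No edge joins two same-colored vertices, so the graph is bipartite.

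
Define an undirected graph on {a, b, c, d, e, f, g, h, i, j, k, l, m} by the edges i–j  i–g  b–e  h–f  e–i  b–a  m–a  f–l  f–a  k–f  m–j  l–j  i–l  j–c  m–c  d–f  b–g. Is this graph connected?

A breadth-first search from a visits a, f, m, b, l, h, d, k, c, j, g, e, i — all 13 vertices — so the graph is connected.

Yes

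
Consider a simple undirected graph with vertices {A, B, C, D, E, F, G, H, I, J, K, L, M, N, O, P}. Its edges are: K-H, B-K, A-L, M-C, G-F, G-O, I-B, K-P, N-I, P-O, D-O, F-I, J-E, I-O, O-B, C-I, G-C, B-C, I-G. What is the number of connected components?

Component: {A, L}
Component: {E, J}
Component: {B, C, D, F, G, H, I, K, M, N, O, P}

3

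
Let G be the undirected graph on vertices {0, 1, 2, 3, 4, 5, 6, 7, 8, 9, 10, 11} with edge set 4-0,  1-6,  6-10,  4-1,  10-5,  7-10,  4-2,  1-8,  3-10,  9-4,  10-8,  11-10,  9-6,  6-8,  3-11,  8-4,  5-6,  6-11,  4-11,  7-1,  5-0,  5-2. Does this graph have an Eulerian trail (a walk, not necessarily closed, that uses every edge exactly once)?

Yes

Degrees: 0:2, 1:4, 2:2, 3:2, 4:6, 5:4, 6:6, 7:2, 8:4, 9:2, 10:6, 11:4
Odd-degree vertices: none (0 total).
With 0 odd-degree vertices and all edges in one connected piece, an Eulerian trail exists.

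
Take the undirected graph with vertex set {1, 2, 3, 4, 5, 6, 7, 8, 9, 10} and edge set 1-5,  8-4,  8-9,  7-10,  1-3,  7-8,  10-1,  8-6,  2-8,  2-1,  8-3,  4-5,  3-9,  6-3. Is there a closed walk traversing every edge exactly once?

Yes

Degrees: 1:4, 2:2, 3:4, 4:2, 5:2, 6:2, 7:2, 8:6, 9:2, 10:2
Every vertex has even degree and the edges form a single connected piece, so an Eulerian circuit exists.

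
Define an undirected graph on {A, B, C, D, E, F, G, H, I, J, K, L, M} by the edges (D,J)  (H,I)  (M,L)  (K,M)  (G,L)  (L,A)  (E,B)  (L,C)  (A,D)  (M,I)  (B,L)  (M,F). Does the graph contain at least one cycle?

No

The graph has 13 vertices, 12 edges, and 1 connected component.
A forest on 13 vertices with 1 component has exactly 12 edges, which matches — so no cycle.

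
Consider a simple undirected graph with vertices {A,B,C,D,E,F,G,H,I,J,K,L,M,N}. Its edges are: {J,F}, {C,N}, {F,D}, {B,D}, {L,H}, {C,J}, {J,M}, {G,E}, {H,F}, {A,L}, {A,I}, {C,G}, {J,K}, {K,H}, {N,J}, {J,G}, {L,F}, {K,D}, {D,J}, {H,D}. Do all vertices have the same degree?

Degrees: A:2, B:1, C:3, D:5, E:1, F:4, G:3, H:4, I:1, J:7, K:3, L:3, M:1, N:2
Vertex B has degree 1 while J has degree 7, so the graph is not regular.

No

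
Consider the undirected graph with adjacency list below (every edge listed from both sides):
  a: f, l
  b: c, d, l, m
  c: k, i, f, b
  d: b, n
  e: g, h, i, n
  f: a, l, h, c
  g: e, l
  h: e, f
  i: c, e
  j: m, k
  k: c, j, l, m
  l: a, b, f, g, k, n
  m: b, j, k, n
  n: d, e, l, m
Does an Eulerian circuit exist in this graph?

Yes

Degrees: a:2, b:4, c:4, d:2, e:4, f:4, g:2, h:2, i:2, j:2, k:4, l:6, m:4, n:4
Every vertex has even degree and the edges form a single connected piece, so an Eulerian circuit exists.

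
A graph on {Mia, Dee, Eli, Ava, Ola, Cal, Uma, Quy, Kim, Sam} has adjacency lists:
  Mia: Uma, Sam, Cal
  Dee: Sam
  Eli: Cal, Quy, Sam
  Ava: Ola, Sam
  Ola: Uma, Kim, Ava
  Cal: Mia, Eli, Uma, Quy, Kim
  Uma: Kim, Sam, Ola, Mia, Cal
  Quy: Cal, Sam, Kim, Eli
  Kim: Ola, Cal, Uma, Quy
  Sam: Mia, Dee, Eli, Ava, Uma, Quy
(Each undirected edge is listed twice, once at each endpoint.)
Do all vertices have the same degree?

No

Degrees: Mia:3, Dee:1, Eli:3, Ava:2, Ola:3, Cal:5, Uma:5, Quy:4, Kim:4, Sam:6
Degrees are not all equal (e.g. deg(Dee)=1 but deg(Sam)=6); not regular.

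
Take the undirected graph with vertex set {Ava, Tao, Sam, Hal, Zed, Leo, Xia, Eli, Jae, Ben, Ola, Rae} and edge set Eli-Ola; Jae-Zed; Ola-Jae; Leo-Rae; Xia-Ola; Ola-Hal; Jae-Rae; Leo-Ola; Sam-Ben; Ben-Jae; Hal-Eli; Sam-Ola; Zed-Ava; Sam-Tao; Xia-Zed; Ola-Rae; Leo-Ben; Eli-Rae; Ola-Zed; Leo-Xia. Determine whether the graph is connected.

Starting from Ava and exploring outward reaches every vertex (Ava, Zed, Jae, Ola, Xia, Ben, Rae, Leo, Hal, Eli, Sam, Tao); the graph is connected.

Yes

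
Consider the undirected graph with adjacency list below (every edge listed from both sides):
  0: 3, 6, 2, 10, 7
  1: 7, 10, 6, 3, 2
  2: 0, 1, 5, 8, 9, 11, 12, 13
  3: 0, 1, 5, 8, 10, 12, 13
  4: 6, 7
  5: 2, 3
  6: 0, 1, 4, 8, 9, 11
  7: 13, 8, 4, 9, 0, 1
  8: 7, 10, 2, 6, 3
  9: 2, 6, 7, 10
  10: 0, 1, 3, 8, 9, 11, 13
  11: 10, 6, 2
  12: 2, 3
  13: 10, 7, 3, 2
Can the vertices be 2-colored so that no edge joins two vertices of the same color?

3-10-13-3 is an odd cycle (length 3), and a bipartite graph can contain only even cycles.

No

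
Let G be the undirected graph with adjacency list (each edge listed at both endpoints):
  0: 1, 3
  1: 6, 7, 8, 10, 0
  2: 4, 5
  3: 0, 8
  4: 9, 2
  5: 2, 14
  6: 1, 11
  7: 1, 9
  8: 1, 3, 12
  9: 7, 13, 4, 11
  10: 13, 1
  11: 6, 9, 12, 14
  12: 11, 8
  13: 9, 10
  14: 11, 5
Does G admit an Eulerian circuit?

No

Degrees: 0:2, 1:5, 2:2, 3:2, 4:2, 5:2, 6:2, 7:2, 8:3, 9:4, 10:2, 11:4, 12:2, 13:2, 14:2
1, 8 have odd degree; an Eulerian circuit needs every degree to be even, so none exists.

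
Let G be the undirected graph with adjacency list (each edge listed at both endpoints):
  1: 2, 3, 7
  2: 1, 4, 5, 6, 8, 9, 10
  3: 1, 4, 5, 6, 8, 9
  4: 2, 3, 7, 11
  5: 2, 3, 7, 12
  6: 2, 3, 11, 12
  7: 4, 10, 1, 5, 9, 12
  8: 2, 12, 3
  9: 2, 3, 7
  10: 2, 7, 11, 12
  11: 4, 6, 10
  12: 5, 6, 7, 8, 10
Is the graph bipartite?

No

5-7-12-5 is an odd cycle (length 3), and a bipartite graph can contain only even cycles.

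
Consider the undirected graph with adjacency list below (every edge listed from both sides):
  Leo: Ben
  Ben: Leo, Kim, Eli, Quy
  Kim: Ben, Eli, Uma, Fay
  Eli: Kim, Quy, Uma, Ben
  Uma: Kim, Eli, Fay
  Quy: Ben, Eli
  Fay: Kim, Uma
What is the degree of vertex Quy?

Neighbors of Quy: Ben, Eli.

2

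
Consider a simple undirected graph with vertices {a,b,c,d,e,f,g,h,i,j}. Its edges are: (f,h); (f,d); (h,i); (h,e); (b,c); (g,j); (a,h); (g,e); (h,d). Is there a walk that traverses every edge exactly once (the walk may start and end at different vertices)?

Degrees: a:1, b:1, c:1, d:2, e:2, f:2, g:2, h:5, i:1, j:1
Odd-degree vertices: a, b, c, h, i, j (6 total).
An Eulerian trail requires 0 or 2 odd-degree vertices; here there are 6.

No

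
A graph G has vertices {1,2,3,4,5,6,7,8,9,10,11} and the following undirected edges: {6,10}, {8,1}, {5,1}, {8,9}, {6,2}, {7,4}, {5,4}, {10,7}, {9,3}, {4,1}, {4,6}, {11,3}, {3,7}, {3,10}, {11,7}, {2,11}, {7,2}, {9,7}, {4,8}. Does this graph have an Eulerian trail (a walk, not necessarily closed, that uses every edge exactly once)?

Degrees: 1:3, 2:3, 3:4, 4:5, 5:2, 6:3, 7:6, 8:3, 9:3, 10:3, 11:3
Odd-degree vertices: 1, 2, 4, 6, 8, 9, 10, 11 (8 total).
An Eulerian trail requires 0 or 2 odd-degree vertices; here there are 8.

No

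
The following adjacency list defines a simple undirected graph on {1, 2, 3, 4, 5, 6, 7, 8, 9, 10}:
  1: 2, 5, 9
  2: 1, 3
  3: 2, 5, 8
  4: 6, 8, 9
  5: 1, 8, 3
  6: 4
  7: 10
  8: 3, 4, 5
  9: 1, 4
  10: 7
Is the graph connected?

Component: {7, 10}
Component: {1, 2, 3, 4, 5, 6, 8, 9}
No edge joins these 2 groups, so the graph is disconnected.

No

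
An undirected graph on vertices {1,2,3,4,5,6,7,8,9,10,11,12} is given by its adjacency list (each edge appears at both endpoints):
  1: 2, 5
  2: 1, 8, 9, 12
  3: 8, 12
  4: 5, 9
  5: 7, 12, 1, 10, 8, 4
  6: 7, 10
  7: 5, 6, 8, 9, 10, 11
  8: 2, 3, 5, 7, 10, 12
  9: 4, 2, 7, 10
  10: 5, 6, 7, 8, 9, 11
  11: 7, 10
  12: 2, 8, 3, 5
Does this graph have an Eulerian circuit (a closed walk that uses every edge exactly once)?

Degrees: 1:2, 2:4, 3:2, 4:2, 5:6, 6:2, 7:6, 8:6, 9:4, 10:6, 11:2, 12:4
All degrees are even and the non-isolated vertices are connected — an Eulerian circuit exists.

Yes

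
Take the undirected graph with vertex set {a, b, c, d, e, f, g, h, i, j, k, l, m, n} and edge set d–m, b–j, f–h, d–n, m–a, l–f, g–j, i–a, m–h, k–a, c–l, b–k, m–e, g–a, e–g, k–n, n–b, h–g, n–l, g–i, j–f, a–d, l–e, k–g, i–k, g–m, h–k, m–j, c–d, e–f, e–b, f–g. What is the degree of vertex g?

8

Neighbors of g: a, e, f, h, i, j, k, m.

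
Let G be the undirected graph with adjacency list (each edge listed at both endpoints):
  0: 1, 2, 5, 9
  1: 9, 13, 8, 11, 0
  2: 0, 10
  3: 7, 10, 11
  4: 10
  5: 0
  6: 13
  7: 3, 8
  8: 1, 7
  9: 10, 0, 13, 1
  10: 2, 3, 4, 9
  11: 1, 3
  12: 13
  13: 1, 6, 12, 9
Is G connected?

Yes

Starting from 0 and exploring outward reaches every vertex (0, 9, 5, 1, 2, 13, 10, 11, 8, 12, 6, 3, 4, 7); the graph is connected.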